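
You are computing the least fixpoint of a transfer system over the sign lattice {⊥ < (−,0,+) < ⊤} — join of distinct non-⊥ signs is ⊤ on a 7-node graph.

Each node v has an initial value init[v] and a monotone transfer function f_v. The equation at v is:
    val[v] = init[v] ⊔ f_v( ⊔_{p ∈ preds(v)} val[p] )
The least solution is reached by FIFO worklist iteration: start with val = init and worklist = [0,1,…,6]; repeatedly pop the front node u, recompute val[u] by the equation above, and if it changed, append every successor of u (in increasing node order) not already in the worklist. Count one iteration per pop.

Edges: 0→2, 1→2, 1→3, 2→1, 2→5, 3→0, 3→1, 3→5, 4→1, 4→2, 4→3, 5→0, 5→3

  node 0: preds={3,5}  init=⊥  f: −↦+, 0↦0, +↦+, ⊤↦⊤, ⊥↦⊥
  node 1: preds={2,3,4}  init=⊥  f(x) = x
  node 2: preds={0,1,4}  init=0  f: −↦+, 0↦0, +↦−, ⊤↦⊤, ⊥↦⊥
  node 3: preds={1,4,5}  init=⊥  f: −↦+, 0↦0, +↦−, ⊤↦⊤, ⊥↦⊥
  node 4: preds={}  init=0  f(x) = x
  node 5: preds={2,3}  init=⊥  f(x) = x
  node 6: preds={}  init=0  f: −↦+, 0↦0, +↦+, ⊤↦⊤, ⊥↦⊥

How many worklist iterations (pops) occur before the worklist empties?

Trace (11 dequeues):
  [1] u=0 | in ⊥ | out ⊥ | ==
  [2] u=1 | in 0 | out 0 | prev ⊥ | push {}
  [3] u=2 | in 0 | out 0 | ==
  [4] u=3 | in 0 | out 0 | prev ⊥ | push {0,1}
  [5] u=4 | in ⊥ | out 0 | ==
  [6] u=5 | in 0 | out 0 | prev ⊥ | push {3}
  [7] u=6 | in ⊥ | out 0 | ==
  [8] u=0 | in 0 | out 0 | prev ⊥ | push {2}
  [9] u=1 | in 0 | out 0 | ==
  [10] u=3 | in 0 | out 0 | ==
  [11] u=2 | in 0 | out 0 | ==

Converged values:
  [0] 0
  [1] 0
  [2] 0
  [3] 0
  [4] 0
  [5] 0
  [6] 0

11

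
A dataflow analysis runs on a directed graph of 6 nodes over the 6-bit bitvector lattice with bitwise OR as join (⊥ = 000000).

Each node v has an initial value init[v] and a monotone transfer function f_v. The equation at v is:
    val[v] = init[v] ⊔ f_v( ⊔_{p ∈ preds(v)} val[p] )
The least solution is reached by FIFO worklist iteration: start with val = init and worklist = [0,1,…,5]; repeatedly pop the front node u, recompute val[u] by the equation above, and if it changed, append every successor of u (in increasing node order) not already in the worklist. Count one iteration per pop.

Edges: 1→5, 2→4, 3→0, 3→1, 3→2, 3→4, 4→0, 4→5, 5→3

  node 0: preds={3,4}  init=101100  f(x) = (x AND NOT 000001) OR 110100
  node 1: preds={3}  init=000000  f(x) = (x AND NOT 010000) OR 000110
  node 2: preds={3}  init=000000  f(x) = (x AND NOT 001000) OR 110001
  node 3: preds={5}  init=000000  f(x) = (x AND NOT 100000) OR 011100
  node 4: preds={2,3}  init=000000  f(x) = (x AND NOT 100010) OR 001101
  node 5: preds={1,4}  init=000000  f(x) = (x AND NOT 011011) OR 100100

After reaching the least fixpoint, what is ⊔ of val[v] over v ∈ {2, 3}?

Trace (12 dequeues):
  [1] u=0 | in 000000 | out 111100 | prev 101100 | push {}
  [2] u=1 | in 000000 | out 000110 | prev 000000 | push {}
  [3] u=2 | in 000000 | out 110001 | prev 000000 | push {}
  [4] u=3 | in 000000 | out 011100 | prev 000000 | push {0,1,2}
  [5] u=4 | in 111101 | out 011101 | prev 000000 | push {}
  [6] u=5 | in 011111 | out 100100 | prev 000000 | push {3}
  [7] u=0 | in 011101 | out 111100 | ==
  [8] u=1 | in 011100 | out 001110 | prev 000110 | push {5}
  [9] u=2 | in 011100 | out 110101 | prev 110001 | push {4}
  [10] u=3 | in 100100 | out 011100 | ==
  [11] u=5 | in 011111 | out 100100 | ==
  [12] u=4 | in 111101 | out 011101 | ==

Converged values:
  [0] 111100
  [1] 001110
  [2] 110101
  [3] 011100
  [4] 011101
  [5] 100100

111101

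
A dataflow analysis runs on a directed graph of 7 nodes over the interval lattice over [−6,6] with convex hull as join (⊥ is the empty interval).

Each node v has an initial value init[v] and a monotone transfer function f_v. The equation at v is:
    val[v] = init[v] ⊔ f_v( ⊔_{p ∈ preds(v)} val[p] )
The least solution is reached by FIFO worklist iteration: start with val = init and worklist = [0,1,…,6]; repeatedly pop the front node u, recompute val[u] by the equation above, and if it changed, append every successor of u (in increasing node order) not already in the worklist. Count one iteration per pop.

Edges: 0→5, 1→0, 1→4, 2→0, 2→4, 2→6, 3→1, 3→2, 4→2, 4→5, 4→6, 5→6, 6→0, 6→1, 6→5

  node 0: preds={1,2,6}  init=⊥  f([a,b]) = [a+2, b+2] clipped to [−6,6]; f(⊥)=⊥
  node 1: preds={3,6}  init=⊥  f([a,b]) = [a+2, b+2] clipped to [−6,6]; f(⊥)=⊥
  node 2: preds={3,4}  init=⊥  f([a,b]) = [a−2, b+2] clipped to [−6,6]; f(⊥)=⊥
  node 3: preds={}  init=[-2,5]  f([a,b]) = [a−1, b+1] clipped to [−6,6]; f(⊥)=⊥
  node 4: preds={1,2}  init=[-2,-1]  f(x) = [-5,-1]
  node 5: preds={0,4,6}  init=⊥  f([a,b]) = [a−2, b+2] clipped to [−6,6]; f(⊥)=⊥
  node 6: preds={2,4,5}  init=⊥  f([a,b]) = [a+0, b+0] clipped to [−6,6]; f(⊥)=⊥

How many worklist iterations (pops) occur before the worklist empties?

14

Trace (14 dequeues):
  [1] u=0 | in ⊥ | out ⊥ | ==
  [2] u=1 | in [-2,5] | out [0,6] | prev ⊥ | push {0}
  [3] u=2 | in [-2,5] | out [-4,6] | prev ⊥ | push {}
  [4] u=3 | in ⊥ | out [-2,5] | ==
  [5] u=4 | in [-4,6] | out [-5,-1] | prev [-2,-1] | push {2}
  [6] u=5 | in [-5,-1] | out [-6,1] | prev ⊥ | push {}
  [7] u=6 | in [-6,6] | out [-6,6] | prev ⊥ | push {1,5}
  [8] u=0 | in [-6,6] | out [-4,6] | prev ⊥ | push {}
  [9] u=2 | in [-5,5] | out [-6,6] | prev [-4,6] | push {0,4,6}
  [10] u=1 | in [-6,6] | out [-4,6] | prev [0,6] | push {}
  [11] u=5 | in [-6,6] | out [-6,6] | prev [-6,1] | push {}
  [12] u=0 | in [-6,6] | out [-4,6] | ==
  [13] u=4 | in [-6,6] | out [-5,-1] | ==
  [14] u=6 | in [-6,6] | out [-6,6] | ==

Converged values:
  [0] [-4,6]
  [1] [-4,6]
  [2] [-6,6]
  [3] [-2,5]
  [4] [-5,-1]
  [5] [-6,6]
  [6] [-6,6]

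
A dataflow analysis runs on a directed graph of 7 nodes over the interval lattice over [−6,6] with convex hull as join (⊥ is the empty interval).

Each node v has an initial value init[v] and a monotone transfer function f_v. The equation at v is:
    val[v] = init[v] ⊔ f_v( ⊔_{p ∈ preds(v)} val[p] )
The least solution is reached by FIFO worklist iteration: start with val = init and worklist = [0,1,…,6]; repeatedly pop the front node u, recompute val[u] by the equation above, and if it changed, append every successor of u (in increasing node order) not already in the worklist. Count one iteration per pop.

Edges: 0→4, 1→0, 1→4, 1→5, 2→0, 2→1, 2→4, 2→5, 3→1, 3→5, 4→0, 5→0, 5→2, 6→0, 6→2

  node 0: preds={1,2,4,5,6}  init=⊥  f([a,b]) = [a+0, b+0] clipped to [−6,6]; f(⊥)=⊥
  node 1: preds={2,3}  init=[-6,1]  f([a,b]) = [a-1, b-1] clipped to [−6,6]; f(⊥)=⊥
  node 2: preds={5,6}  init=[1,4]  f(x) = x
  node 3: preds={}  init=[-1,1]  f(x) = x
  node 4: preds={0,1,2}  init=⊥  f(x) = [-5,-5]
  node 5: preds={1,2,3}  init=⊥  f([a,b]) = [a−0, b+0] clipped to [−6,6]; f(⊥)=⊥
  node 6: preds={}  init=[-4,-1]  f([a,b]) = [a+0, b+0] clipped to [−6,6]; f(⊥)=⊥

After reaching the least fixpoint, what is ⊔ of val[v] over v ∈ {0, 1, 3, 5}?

[-6,4]

Trace (14 dequeues):
  [1] u=0 | in [-6,4] | out [-6,4] | prev ⊥ | push {}
  [2] u=1 | in [-1,4] | out [-6,3] | prev [-6,1] | push {0}
  [3] u=2 | in [-4,-1] | out [-4,4] | prev [1,4] | push {1}
  [4] u=3 | in ⊥ | out [-1,1] | ==
  [5] u=4 | in [-6,4] | out [-5,-5] | prev ⊥ | push {}
  [6] u=5 | in [-6,4] | out [-6,4] | prev ⊥ | push {2}
  [7] u=6 | in ⊥ | out [-4,-1] | ==
  [8] u=0 | in [-6,4] | out [-6,4] | ==
  [9] u=1 | in [-4,4] | out [-6,3] | ==
  [10] u=2 | in [-6,4] | out [-6,4] | prev [-4,4] | push {0,1,4,5}
  [11] u=0 | in [-6,4] | out [-6,4] | ==
  [12] u=1 | in [-6,4] | out [-6,3] | ==
  [13] u=4 | in [-6,4] | out [-5,-5] | ==
  [14] u=5 | in [-6,4] | out [-6,4] | ==

Converged values:
  [0] [-6,4]
  [1] [-6,3]
  [2] [-6,4]
  [3] [-1,1]
  [4] [-5,-5]
  [5] [-6,4]
  [6] [-4,-1]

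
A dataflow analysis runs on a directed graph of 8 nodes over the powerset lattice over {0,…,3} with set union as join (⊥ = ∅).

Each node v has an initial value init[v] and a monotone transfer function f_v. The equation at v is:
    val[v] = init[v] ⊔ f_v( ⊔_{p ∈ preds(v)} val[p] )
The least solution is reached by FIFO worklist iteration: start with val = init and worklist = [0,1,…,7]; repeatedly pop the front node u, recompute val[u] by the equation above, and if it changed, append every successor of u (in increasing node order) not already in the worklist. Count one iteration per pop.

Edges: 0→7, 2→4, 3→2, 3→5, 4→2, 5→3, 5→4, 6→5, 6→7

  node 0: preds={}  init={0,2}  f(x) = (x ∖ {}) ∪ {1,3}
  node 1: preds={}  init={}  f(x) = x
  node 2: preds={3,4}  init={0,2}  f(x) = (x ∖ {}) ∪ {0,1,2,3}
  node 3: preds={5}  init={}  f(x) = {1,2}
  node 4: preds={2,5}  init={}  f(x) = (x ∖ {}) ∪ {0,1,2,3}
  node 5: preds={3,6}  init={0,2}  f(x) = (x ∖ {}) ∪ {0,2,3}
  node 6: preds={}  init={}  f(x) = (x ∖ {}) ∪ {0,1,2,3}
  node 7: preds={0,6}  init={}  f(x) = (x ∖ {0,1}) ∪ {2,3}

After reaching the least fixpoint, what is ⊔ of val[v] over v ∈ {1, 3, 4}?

{0,1,2,3}

Iteration log — 12 steps:
  step 1. node 0  ⊔preds={}  new={0,1,2,3}  old={0,2}  +wl: 
  step 2. node 1  ⊔preds={}  new={}  stable
  step 3. node 2  ⊔preds={}  new={0,1,2,3}  old={0,2}  +wl: 
  step 4. node 3  ⊔preds={0,2}  new={1,2}  old={}  +wl: 2
  step 5. node 4  ⊔preds={0,1,2,3}  new={0,1,2,3}  old={}  +wl: 
  step 6. node 5  ⊔preds={1,2}  new={0,1,2,3}  old={0,2}  +wl: 3,4
  step 7. node 6  ⊔preds={}  new={0,1,2,3}  old={}  +wl: 5
  step 8. node 7  ⊔preds={0,1,2,3}  new={2,3}  old={}  +wl: 
  step 9. node 2  ⊔preds={0,1,2,3}  new={0,1,2,3}  stable
  step 10. node 3  ⊔preds={0,1,2,3}  new={1,2}  stable
  step 11. node 4  ⊔preds={0,1,2,3}  new={0,1,2,3}  stable
  step 12. node 5  ⊔preds={0,1,2,3}  new={0,1,2,3}  stable

Least fixpoint reached:
  node 0: {0,1,2,3}
  node 1: {}
  node 2: {0,1,2,3}
  node 3: {1,2}
  node 4: {0,1,2,3}
  node 5: {0,1,2,3}
  node 6: {0,1,2,3}
  node 7: {2,3}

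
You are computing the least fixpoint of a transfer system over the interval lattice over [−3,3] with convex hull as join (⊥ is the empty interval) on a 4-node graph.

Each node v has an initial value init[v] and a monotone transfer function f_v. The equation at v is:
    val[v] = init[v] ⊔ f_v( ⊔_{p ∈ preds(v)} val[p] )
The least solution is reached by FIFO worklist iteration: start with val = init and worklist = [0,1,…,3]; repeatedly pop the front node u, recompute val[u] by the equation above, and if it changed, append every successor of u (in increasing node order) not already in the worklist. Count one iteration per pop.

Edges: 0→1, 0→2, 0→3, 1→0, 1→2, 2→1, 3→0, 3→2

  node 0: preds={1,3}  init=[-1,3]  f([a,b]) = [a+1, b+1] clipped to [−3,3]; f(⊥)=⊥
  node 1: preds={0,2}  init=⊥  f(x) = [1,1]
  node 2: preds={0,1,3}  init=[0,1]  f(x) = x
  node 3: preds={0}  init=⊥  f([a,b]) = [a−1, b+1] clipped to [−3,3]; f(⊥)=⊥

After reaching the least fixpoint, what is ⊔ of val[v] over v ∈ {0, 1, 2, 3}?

Iteration log — 8 steps:
  step 1. node 0  ⊔preds=⊥  new=[-1,3]  stable
  step 2. node 1  ⊔preds=[-1,3]  new=[1,1]  old=⊥  +wl: 0
  step 3. node 2  ⊔preds=[-1,3]  new=[-1,3]  old=[0,1]  +wl: 1
  step 4. node 3  ⊔preds=[-1,3]  new=[-2,3]  old=⊥  +wl: 2
  step 5. node 0  ⊔preds=[-2,3]  new=[-1,3]  stable
  step 6. node 1  ⊔preds=[-1,3]  new=[1,1]  stable
  step 7. node 2  ⊔preds=[-2,3]  new=[-2,3]  old=[-1,3]  +wl: 1
  step 8. node 1  ⊔preds=[-2,3]  new=[1,1]  stable

Least fixpoint reached:
  node 0: [-1,3]
  node 1: [1,1]
  node 2: [-2,3]
  node 3: [-2,3]

[-2,3]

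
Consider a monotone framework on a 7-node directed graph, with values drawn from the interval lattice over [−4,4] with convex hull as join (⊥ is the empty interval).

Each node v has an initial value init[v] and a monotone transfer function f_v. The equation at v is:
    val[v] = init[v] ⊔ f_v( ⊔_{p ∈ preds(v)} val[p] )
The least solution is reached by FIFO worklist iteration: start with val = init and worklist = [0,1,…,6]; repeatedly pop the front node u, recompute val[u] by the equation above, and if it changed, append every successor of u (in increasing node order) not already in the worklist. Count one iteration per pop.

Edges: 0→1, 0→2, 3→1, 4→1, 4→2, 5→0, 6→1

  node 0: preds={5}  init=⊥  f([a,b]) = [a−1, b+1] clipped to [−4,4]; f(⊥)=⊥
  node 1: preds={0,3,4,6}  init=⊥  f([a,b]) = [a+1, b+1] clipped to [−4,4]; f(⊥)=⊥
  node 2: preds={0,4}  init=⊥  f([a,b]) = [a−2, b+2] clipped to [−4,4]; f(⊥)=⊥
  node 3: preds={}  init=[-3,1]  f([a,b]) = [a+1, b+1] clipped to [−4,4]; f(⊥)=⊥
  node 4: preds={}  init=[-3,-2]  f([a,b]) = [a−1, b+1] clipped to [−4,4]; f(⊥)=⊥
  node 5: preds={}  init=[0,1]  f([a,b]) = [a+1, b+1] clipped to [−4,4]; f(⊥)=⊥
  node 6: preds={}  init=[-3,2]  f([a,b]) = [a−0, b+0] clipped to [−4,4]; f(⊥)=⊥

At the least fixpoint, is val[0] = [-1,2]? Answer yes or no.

Iteration log — 7 steps:
  step 1. node 0  ⊔preds=[0,1]  new=[-1,2]  old=⊥  +wl: 
  step 2. node 1  ⊔preds=[-3,2]  new=[-2,3]  old=⊥  +wl: 
  step 3. node 2  ⊔preds=[-3,2]  new=[-4,4]  old=⊥  +wl: 
  step 4. node 3  ⊔preds=⊥  new=[-3,1]  stable
  step 5. node 4  ⊔preds=⊥  new=[-3,-2]  stable
  step 6. node 5  ⊔preds=⊥  new=[0,1]  stable
  step 7. node 6  ⊔preds=⊥  new=[-3,2]  stable

Least fixpoint reached:
  node 0: [-1,2]
  node 1: [-2,3]
  node 2: [-4,4]
  node 3: [-3,1]
  node 4: [-3,-2]
  node 5: [0,1]
  node 6: [-3,2]

yes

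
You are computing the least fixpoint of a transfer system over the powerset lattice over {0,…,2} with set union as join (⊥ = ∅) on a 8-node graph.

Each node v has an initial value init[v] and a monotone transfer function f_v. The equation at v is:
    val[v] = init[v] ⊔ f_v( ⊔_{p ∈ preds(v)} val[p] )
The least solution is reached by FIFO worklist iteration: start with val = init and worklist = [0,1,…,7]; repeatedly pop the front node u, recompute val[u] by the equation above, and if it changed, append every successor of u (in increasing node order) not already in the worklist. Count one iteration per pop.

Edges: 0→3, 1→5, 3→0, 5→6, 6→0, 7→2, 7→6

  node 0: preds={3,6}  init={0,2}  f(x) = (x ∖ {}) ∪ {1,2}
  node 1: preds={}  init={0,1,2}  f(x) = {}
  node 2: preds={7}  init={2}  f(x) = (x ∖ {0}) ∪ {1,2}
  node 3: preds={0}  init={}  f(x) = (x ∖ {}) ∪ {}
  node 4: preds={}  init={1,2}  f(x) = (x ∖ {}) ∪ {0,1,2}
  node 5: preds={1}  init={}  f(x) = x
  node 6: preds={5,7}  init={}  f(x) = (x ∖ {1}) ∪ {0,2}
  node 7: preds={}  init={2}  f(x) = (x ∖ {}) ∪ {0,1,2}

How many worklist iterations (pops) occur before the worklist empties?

Trace (11 dequeues):
  [1] u=0 | in {} | out {0,1,2} | prev {0,2} | push {}
  [2] u=1 | in {} | out {0,1,2} | ==
  [3] u=2 | in {2} | out {1,2} | prev {2} | push {}
  [4] u=3 | in {0,1,2} | out {0,1,2} | prev {} | push {0}
  [5] u=4 | in {} | out {0,1,2} | prev {1,2} | push {}
  [6] u=5 | in {0,1,2} | out {0,1,2} | prev {} | push {}
  [7] u=6 | in {0,1,2} | out {0,2} | prev {} | push {}
  [8] u=7 | in {} | out {0,1,2} | prev {2} | push {2,6}
  [9] u=0 | in {0,1,2} | out {0,1,2} | ==
  [10] u=2 | in {0,1,2} | out {1,2} | ==
  [11] u=6 | in {0,1,2} | out {0,2} | ==

Converged values:
  [0] {0,1,2}
  [1] {0,1,2}
  [2] {1,2}
  [3] {0,1,2}
  [4] {0,1,2}
  [5] {0,1,2}
  [6] {0,2}
  [7] {0,1,2}

11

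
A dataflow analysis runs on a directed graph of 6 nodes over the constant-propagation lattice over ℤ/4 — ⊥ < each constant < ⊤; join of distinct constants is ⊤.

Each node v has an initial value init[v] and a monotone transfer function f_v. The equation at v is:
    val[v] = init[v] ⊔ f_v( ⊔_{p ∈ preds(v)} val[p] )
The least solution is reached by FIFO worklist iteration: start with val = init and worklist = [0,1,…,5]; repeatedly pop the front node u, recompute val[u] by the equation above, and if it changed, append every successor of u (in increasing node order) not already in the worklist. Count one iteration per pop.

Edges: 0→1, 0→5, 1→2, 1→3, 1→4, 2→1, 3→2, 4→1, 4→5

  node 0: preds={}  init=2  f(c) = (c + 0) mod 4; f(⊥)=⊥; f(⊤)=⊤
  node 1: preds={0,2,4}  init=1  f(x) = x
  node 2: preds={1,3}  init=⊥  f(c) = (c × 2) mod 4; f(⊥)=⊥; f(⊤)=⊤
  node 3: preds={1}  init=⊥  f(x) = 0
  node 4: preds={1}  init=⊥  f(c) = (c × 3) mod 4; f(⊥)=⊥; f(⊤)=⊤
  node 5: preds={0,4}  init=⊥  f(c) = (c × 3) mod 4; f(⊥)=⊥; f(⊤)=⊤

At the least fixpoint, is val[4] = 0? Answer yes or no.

no

Iteration log — 8 steps:
  step 1. node 0  ⊔preds=⊥  new=2  stable
  step 2. node 1  ⊔preds=2  new=⊤  old=1  +wl: 
  step 3. node 2  ⊔preds=⊤  new=⊤  old=⊥  +wl: 1
  step 4. node 3  ⊔preds=⊤  new=0  old=⊥  +wl: 2
  step 5. node 4  ⊔preds=⊤  new=⊤  old=⊥  +wl: 
  step 6. node 5  ⊔preds=⊤  new=⊤  old=⊥  +wl: 
  step 7. node 1  ⊔preds=⊤  new=⊤  stable
  step 8. node 2  ⊔preds=⊤  new=⊤  stable

Least fixpoint reached:
  node 0: 2
  node 1: ⊤
  node 2: ⊤
  node 3: 0
  node 4: ⊤
  node 5: ⊤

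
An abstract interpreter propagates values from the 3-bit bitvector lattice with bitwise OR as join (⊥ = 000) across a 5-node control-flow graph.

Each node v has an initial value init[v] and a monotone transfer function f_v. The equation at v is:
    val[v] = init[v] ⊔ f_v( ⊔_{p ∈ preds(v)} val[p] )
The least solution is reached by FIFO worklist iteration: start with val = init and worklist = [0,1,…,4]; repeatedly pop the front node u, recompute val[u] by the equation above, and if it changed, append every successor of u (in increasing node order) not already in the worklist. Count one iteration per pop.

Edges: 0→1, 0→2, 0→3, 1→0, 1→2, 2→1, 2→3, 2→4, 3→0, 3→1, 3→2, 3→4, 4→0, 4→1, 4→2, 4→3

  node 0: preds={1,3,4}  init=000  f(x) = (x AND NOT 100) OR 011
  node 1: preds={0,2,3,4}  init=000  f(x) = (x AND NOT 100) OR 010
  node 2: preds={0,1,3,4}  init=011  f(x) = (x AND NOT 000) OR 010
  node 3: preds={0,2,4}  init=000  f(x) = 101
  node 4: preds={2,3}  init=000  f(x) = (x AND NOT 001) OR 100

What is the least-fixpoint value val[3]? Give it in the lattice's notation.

101

Iteration log — 11 steps:
  step 1. node 0  ⊔preds=000  new=011  old=000  +wl: 
  step 2. node 1  ⊔preds=011  new=011  old=000  +wl: 0
  step 3. node 2  ⊔preds=011  new=011  stable
  step 4. node 3  ⊔preds=011  new=101  old=000  +wl: 1,2
  step 5. node 4  ⊔preds=111  new=110  old=000  +wl: 3
  step 6. node 0  ⊔preds=111  new=011  stable
  step 7. node 1  ⊔preds=111  new=011  stable
  step 8. node 2  ⊔preds=111  new=111  old=011  +wl: 1,4
  step 9. node 3  ⊔preds=111  new=101  stable
  step 10. node 1  ⊔preds=111  new=011  stable
  step 11. node 4  ⊔preds=111  new=110  stable

Least fixpoint reached:
  node 0: 011
  node 1: 011
  node 2: 111
  node 3: 101
  node 4: 110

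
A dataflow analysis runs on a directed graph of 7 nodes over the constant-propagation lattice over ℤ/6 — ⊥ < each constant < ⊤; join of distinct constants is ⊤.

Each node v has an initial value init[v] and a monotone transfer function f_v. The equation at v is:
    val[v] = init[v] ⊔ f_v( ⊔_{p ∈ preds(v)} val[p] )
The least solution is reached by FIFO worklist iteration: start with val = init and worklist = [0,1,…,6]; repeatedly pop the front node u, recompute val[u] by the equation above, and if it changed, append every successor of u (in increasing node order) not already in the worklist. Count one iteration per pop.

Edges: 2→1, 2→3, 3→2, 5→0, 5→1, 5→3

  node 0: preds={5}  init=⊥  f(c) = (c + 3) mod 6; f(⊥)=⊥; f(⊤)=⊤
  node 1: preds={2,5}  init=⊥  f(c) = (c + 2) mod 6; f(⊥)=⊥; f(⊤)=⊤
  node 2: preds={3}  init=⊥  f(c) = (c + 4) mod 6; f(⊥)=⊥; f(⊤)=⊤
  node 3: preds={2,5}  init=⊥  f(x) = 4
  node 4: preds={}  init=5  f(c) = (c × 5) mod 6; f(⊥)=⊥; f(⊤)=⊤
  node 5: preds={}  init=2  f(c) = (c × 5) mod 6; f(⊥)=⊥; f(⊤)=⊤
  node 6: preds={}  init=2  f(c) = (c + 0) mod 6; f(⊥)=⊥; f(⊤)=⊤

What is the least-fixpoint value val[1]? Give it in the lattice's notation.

Trace (10 dequeues):
  [1] u=0 | in 2 | out 5 | prev ⊥ | push {}
  [2] u=1 | in 2 | out 4 | prev ⊥ | push {}
  [3] u=2 | in ⊥ | out ⊥ | ==
  [4] u=3 | in 2 | out 4 | prev ⊥ | push {2}
  [5] u=4 | in ⊥ | out 5 | ==
  [6] u=5 | in ⊥ | out 2 | ==
  [7] u=6 | in ⊥ | out 2 | ==
  [8] u=2 | in 4 | out 2 | prev ⊥ | push {1,3}
  [9] u=1 | in 2 | out 4 | ==
  [10] u=3 | in 2 | out 4 | ==

Converged values:
  [0] 5
  [1] 4
  [2] 2
  [3] 4
  [4] 5
  [5] 2
  [6] 2

4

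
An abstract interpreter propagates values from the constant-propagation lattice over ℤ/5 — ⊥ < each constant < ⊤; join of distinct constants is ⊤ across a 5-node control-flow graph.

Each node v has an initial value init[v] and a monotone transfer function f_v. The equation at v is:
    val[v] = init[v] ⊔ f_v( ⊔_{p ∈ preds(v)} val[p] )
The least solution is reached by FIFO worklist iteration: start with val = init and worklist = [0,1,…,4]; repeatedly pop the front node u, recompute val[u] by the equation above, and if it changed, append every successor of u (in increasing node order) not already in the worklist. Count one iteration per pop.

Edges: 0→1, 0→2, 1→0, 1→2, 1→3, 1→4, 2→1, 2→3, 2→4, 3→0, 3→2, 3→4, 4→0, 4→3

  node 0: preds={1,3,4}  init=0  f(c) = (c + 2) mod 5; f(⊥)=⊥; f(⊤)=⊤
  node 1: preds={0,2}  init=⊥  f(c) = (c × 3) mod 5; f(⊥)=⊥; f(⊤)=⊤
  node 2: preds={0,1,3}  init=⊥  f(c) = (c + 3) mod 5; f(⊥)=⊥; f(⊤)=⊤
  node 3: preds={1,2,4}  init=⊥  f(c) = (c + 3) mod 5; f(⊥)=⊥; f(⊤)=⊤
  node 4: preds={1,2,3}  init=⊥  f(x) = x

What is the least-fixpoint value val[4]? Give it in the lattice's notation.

⊤

Iteration log — 12 steps:
  step 1. node 0  ⊔preds=⊥  new=0  stable
  step 2. node 1  ⊔preds=0  new=0  old=⊥  +wl: 0
  step 3. node 2  ⊔preds=0  new=3  old=⊥  +wl: 1
  step 4. node 3  ⊔preds=⊤  new=⊤  old=⊥  +wl: 2
  step 5. node 4  ⊔preds=⊤  new=⊤  old=⊥  +wl: 3
  step 6. node 0  ⊔preds=⊤  new=⊤  old=0  +wl: 
  step 7. node 1  ⊔preds=⊤  new=⊤  old=0  +wl: 0,4
  step 8. node 2  ⊔preds=⊤  new=⊤  old=3  +wl: 1
  step 9. node 3  ⊔preds=⊤  new=⊤  stable
  step 10. node 0  ⊔preds=⊤  new=⊤  stable
  step 11. node 4  ⊔preds=⊤  new=⊤  stable
  step 12. node 1  ⊔preds=⊤  new=⊤  stable

Least fixpoint reached:
  node 0: ⊤
  node 1: ⊤
  node 2: ⊤
  node 3: ⊤
  node 4: ⊤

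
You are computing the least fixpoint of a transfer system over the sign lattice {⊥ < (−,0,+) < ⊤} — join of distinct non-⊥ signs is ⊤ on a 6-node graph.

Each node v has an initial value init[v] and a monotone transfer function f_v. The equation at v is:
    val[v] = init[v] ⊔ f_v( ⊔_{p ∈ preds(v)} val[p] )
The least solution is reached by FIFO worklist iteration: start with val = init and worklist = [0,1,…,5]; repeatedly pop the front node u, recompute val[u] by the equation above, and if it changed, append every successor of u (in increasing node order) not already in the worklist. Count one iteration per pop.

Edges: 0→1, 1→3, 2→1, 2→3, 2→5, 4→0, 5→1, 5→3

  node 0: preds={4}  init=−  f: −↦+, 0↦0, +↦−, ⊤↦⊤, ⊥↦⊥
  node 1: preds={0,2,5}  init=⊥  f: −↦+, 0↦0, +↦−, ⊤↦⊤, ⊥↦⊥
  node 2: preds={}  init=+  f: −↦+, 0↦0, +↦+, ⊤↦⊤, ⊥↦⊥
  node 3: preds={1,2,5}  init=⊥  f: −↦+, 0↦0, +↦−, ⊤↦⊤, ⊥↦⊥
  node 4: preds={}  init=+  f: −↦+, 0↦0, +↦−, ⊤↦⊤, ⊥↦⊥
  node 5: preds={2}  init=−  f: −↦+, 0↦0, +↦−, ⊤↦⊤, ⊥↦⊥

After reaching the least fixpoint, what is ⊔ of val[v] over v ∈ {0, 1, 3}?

⊤

Iteration log — 6 steps:
  step 1. node 0  ⊔preds=+  new=−  stable
  step 2. node 1  ⊔preds=⊤  new=⊤  old=⊥  +wl: 
  step 3. node 2  ⊔preds=⊥  new=+  stable
  step 4. node 3  ⊔preds=⊤  new=⊤  old=⊥  +wl: 
  step 5. node 4  ⊔preds=⊥  new=+  stable
  step 6. node 5  ⊔preds=+  new=−  stable

Least fixpoint reached:
  node 0: −
  node 1: ⊤
  node 2: +
  node 3: ⊤
  node 4: +
  node 5: −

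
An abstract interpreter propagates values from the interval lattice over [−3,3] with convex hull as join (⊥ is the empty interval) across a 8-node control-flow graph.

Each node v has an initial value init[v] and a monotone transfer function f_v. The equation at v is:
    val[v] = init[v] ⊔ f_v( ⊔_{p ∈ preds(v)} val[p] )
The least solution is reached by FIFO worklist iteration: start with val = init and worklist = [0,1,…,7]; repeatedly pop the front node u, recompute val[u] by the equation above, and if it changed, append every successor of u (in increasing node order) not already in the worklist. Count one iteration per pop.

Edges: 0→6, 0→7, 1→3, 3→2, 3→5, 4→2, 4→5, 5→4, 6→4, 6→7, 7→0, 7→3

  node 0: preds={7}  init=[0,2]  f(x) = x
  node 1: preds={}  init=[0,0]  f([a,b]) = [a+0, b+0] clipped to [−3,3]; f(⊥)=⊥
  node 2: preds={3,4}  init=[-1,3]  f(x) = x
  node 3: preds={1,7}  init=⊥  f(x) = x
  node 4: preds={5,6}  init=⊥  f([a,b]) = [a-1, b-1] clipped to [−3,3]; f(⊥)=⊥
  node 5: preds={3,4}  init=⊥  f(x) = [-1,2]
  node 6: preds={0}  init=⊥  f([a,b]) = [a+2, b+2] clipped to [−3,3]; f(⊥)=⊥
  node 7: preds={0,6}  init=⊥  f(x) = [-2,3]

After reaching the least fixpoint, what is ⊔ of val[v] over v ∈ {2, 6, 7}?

[-2,3]

Trace (17 dequeues):
  [1] u=0 | in ⊥ | out [0,2] | ==
  [2] u=1 | in ⊥ | out [0,0] | ==
  [3] u=2 | in ⊥ | out [-1,3] | ==
  [4] u=3 | in [0,0] | out [0,0] | prev ⊥ | push {2}
  [5] u=4 | in ⊥ | out ⊥ | ==
  [6] u=5 | in [0,0] | out [-1,2] | prev ⊥ | push {4}
  [7] u=6 | in [0,2] | out [2,3] | prev ⊥ | push {}
  [8] u=7 | in [0,3] | out [-2,3] | prev ⊥ | push {0,3}
  [9] u=2 | in [0,0] | out [-1,3] | ==
  [10] u=4 | in [-1,3] | out [-2,2] | prev ⊥ | push {2,5}
  [11] u=0 | in [-2,3] | out [-2,3] | prev [0,2] | push {6,7}
  [12] u=3 | in [-2,3] | out [-2,3] | prev [0,0] | push {}
  [13] u=2 | in [-2,3] | out [-2,3] | prev [-1,3] | push {}
  [14] u=5 | in [-2,3] | out [-1,2] | ==
  [15] u=6 | in [-2,3] | out [0,3] | prev [2,3] | push {4}
  [16] u=7 | in [-2,3] | out [-2,3] | ==
  [17] u=4 | in [-1,3] | out [-2,2] | ==

Converged values:
  [0] [-2,3]
  [1] [0,0]
  [2] [-2,3]
  [3] [-2,3]
  [4] [-2,2]
  [5] [-1,2]
  [6] [0,3]
  [7] [-2,3]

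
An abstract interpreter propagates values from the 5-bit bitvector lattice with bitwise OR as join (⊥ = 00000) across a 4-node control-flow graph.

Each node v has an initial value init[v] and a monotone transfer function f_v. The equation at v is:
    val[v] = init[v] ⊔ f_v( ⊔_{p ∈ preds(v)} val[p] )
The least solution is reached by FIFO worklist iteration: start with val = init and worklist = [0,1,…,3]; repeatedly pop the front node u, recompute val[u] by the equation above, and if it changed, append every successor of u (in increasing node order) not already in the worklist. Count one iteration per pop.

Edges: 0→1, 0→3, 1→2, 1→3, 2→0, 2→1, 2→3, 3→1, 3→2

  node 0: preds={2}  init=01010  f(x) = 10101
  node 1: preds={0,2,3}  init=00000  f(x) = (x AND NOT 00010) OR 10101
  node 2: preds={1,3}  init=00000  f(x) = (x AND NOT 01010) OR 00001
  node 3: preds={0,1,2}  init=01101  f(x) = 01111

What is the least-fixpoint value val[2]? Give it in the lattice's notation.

Trace (7 dequeues):
  [1] u=0 | in 00000 | out 11111 | prev 01010 | push {}
  [2] u=1 | in 11111 | out 11101 | prev 00000 | push {}
  [3] u=2 | in 11101 | out 10101 | prev 00000 | push {0,1}
  [4] u=3 | in 11111 | out 01111 | prev 01101 | push {2}
  [5] u=0 | in 10101 | out 11111 | ==
  [6] u=1 | in 11111 | out 11101 | ==
  [7] u=2 | in 11111 | out 10101 | ==

Converged values:
  [0] 11111
  [1] 11101
  [2] 10101
  [3] 01111

10101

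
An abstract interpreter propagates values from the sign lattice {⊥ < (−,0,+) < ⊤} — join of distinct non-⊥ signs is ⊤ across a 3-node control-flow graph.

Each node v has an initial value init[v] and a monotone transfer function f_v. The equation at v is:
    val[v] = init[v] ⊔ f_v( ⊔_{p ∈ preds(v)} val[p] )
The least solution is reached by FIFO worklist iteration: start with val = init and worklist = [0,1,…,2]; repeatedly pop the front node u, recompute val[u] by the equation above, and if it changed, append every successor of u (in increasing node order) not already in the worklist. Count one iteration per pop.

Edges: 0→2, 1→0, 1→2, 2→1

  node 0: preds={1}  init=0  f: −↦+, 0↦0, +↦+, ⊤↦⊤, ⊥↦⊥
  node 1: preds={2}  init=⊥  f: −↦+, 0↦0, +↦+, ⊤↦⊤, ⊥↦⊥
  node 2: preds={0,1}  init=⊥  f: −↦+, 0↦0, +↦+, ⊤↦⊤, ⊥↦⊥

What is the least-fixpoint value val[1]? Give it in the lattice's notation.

Worklist (6 pops):
  #1 pop 0: in=⊥ → 0 (no change)
  #2 pop 1: in=⊥ → ⊥ (no change)
  #3 pop 2: in=0 → 0 (was ⊥); enqueue [1]
  #4 pop 1: in=0 → 0 (was ⊥); enqueue [0,2]
  #5 pop 0: in=0 → 0 (no change)
  #6 pop 2: in=0 → 0 (no change)

Fixpoint:
  val[0] = 0
  val[1] = 0
  val[2] = 0

0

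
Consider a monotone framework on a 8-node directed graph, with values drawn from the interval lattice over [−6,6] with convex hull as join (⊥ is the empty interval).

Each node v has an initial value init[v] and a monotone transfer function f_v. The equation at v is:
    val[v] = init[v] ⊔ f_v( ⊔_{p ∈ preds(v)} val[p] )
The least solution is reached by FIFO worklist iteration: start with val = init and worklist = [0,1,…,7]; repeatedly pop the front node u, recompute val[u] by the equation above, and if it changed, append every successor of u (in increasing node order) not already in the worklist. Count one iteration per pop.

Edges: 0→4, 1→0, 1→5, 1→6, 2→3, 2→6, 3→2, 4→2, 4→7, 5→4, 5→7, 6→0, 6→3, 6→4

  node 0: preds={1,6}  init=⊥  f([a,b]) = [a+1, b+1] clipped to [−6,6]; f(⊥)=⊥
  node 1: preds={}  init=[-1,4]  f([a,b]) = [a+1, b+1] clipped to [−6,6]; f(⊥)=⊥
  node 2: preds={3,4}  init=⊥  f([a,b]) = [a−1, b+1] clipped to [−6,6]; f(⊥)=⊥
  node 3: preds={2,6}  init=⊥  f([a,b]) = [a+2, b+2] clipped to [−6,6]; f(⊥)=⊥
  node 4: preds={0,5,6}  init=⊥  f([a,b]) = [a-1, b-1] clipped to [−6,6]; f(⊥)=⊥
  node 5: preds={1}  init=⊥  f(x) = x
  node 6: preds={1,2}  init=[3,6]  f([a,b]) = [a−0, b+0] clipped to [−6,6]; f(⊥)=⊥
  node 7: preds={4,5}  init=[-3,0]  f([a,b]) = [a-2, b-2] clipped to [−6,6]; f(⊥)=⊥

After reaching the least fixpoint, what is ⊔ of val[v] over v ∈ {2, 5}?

[-6,6]

Iteration log — 42 steps:
  step 1. node 0  ⊔preds=[-1,6]  new=[0,6]  old=⊥  +wl: 
  step 2. node 1  ⊔preds=⊥  new=[-1,4]  stable
  step 3. node 2  ⊔preds=⊥  new=⊥  stable
  step 4. node 3  ⊔preds=[3,6]  new=[5,6]  old=⊥  +wl: 2
  step 5. node 4  ⊔preds=[0,6]  new=[-1,5]  old=⊥  +wl: 
  step 6. node 5  ⊔preds=[-1,4]  new=[-1,4]  old=⊥  +wl: 4
  step 7. node 6  ⊔preds=[-1,4]  new=[-1,6]  old=[3,6]  +wl: 0,3
  step 8. node 7  ⊔preds=[-1,5]  new=[-3,3]  old=[-3,0]  +wl: 
  step 9. node 2  ⊔preds=[-1,6]  new=[-2,6]  old=⊥  +wl: 6
  step 10. node 4  ⊔preds=[-1,6]  new=[-2,5]  old=[-1,5]  +wl: 2,7
  step 11. node 0  ⊔preds=[-1,6]  new=[0,6]  stable
  step 12. node 3  ⊔preds=[-2,6]  new=[0,6]  old=[5,6]  +wl: 
  step 13. node 6  ⊔preds=[-2,6]  new=[-2,6]  old=[-1,6]  +wl: 0,3,4
  step 14. node 2  ⊔preds=[-2,6]  new=[-3,6]  old=[-2,6]  +wl: 6
  step 15. node 7  ⊔preds=[-2,5]  new=[-4,3]  old=[-3,3]  +wl: 
  step 16. node 0  ⊔preds=[-2,6]  new=[-1,6]  old=[0,6]  +wl: 
  step 17. node 3  ⊔preds=[-3,6]  new=[-1,6]  old=[0,6]  +wl: 2
  step 18. node 4  ⊔preds=[-2,6]  new=[-3,5]  old=[-2,5]  +wl: 7
  step 19. node 6  ⊔preds=[-3,6]  new=[-3,6]  old=[-2,6]  +wl: 0,3,4
  step 20. node 2  ⊔preds=[-3,6]  new=[-4,6]  old=[-3,6]  +wl: 6
  step 21. node 7  ⊔preds=[-3,5]  new=[-5,3]  old=[-4,3]  +wl: 
  step 22. node 0  ⊔preds=[-3,6]  new=[-2,6]  old=[-1,6]  +wl: 
  step 23. node 3  ⊔preds=[-4,6]  new=[-2,6]  old=[-1,6]  +wl: 2
  step 24. node 4  ⊔preds=[-3,6]  new=[-4,5]  old=[-3,5]  +wl: 7
  step 25. node 6  ⊔preds=[-4,6]  new=[-4,6]  old=[-3,6]  +wl: 0,3,4
  step 26. node 2  ⊔preds=[-4,6]  new=[-5,6]  old=[-4,6]  +wl: 6
  step 27. node 7  ⊔preds=[-4,5]  new=[-6,3]  old=[-5,3]  +wl: 
  step 28. node 0  ⊔preds=[-4,6]  new=[-3,6]  old=[-2,6]  +wl: 
  step 29. node 3  ⊔preds=[-5,6]  new=[-3,6]  old=[-2,6]  +wl: 2
  step 30. node 4  ⊔preds=[-4,6]  new=[-5,5]  old=[-4,5]  +wl: 7
  step 31. node 6  ⊔preds=[-5,6]  new=[-5,6]  old=[-4,6]  +wl: 0,3,4
  step 32. node 2  ⊔preds=[-5,6]  new=[-6,6]  old=[-5,6]  +wl: 6
  step 33. node 7  ⊔preds=[-5,5]  new=[-6,3]  stable
  step 34. node 0  ⊔preds=[-5,6]  new=[-4,6]  old=[-3,6]  +wl: 
  step 35. node 3  ⊔preds=[-6,6]  new=[-4,6]  old=[-3,6]  +wl: 2
  step 36. node 4  ⊔preds=[-5,6]  new=[-6,5]  old=[-5,5]  +wl: 7
  step 37. node 6  ⊔preds=[-6,6]  new=[-6,6]  old=[-5,6]  +wl: 0,3,4
  step 38. node 2  ⊔preds=[-6,6]  new=[-6,6]  stable
  step 39. node 7  ⊔preds=[-6,5]  new=[-6,3]  stable
  step 40. node 0  ⊔preds=[-6,6]  new=[-5,6]  old=[-4,6]  +wl: 
  step 41. node 3  ⊔preds=[-6,6]  new=[-4,6]  stable
  step 42. node 4  ⊔preds=[-6,6]  new=[-6,5]  stable

Least fixpoint reached:
  node 0: [-5,6]
  node 1: [-1,4]
  node 2: [-6,6]
  node 3: [-4,6]
  node 4: [-6,5]
  node 5: [-1,4]
  node 6: [-6,6]
  node 7: [-6,3]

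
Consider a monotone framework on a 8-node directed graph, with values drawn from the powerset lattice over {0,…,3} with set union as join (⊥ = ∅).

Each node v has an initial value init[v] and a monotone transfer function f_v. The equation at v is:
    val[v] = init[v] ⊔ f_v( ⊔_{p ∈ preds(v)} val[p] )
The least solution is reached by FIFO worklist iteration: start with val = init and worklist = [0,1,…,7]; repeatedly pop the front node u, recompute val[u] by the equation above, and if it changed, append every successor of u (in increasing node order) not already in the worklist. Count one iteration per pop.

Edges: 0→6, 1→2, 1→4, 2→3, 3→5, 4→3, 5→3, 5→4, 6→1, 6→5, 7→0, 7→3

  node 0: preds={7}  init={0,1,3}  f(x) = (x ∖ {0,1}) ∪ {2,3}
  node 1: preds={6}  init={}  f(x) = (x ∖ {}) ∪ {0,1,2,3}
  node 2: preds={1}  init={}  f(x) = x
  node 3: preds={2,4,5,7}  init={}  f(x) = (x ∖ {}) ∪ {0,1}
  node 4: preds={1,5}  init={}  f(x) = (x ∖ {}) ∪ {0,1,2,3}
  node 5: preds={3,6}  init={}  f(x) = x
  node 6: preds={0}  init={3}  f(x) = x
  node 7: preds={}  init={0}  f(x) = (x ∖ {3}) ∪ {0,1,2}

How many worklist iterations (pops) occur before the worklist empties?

Trace (13 dequeues):
  [1] u=0 | in {0} | out {0,1,2,3} | prev {0,1,3} | push {}
  [2] u=1 | in {3} | out {0,1,2,3} | prev {} | push {}
  [3] u=2 | in {0,1,2,3} | out {0,1,2,3} | prev {} | push {}
  [4] u=3 | in {0,1,2,3} | out {0,1,2,3} | prev {} | push {}
  [5] u=4 | in {0,1,2,3} | out {0,1,2,3} | prev {} | push {3}
  [6] u=5 | in {0,1,2,3} | out {0,1,2,3} | prev {} | push {4}
  [7] u=6 | in {0,1,2,3} | out {0,1,2,3} | prev {3} | push {1,5}
  [8] u=7 | in {} | out {0,1,2} | prev {0} | push {0}
  [9] u=3 | in {0,1,2,3} | out {0,1,2,3} | ==
  [10] u=4 | in {0,1,2,3} | out {0,1,2,3} | ==
  [11] u=1 | in {0,1,2,3} | out {0,1,2,3} | ==
  [12] u=5 | in {0,1,2,3} | out {0,1,2,3} | ==
  [13] u=0 | in {0,1,2} | out {0,1,2,3} | ==

Converged values:
  [0] {0,1,2,3}
  [1] {0,1,2,3}
  [2] {0,1,2,3}
  [3] {0,1,2,3}
  [4] {0,1,2,3}
  [5] {0,1,2,3}
  [6] {0,1,2,3}
  [7] {0,1,2}

13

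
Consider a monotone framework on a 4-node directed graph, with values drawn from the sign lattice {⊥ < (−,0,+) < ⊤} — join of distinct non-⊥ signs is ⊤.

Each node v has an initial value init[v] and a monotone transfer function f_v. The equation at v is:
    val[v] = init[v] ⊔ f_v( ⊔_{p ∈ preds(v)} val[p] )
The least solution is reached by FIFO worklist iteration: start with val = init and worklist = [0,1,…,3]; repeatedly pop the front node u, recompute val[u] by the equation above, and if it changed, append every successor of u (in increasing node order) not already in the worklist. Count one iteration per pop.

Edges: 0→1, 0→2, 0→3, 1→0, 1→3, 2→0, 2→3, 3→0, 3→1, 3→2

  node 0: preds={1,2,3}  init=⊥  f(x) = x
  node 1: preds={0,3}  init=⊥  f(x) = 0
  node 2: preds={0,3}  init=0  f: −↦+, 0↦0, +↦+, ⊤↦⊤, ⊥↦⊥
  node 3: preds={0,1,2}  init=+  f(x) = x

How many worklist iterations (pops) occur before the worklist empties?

7

Trace (7 dequeues):
  [1] u=0 | in ⊤ | out ⊤ | prev ⊥ | push {}
  [2] u=1 | in ⊤ | out 0 | prev ⊥ | push {0}
  [3] u=2 | in ⊤ | out ⊤ | prev 0 | push {}
  [4] u=3 | in ⊤ | out ⊤ | prev + | push {1,2}
  [5] u=0 | in ⊤ | out ⊤ | ==
  [6] u=1 | in ⊤ | out 0 | ==
  [7] u=2 | in ⊤ | out ⊤ | ==

Converged values:
  [0] ⊤
  [1] 0
  [2] ⊤
  [3] ⊤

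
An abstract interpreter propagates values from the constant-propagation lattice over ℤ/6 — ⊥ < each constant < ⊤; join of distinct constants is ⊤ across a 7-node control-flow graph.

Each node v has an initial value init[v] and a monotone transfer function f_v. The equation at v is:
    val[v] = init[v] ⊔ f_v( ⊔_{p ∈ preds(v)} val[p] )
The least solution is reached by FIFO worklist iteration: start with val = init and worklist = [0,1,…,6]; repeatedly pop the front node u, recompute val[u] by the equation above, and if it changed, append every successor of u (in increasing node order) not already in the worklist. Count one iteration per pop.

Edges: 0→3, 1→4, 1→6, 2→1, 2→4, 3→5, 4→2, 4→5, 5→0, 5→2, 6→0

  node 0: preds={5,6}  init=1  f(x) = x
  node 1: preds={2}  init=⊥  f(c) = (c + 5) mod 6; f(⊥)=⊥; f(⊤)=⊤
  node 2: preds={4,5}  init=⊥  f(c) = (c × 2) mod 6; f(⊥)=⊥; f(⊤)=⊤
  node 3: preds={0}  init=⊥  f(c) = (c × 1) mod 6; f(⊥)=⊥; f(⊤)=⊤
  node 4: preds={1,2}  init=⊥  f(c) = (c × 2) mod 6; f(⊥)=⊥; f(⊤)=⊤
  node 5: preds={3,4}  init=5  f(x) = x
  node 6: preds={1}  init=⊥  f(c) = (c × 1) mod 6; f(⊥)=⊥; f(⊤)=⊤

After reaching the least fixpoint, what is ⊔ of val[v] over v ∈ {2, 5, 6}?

Worklist (19 pops):
  #1 pop 0: in=5 → ⊤ (was 1); enqueue []
  #2 pop 1: in=⊥ → ⊥ (no change)
  #3 pop 2: in=5 → 4 (was ⊥); enqueue [1]
  #4 pop 3: in=⊤ → ⊤ (was ⊥); enqueue []
  #5 pop 4: in=4 → 2 (was ⊥); enqueue [2]
  #6 pop 5: in=⊤ → ⊤ (was 5); enqueue [0]
  #7 pop 6: in=⊥ → ⊥ (no change)
  #8 pop 1: in=4 → 3 (was ⊥); enqueue [4,6]
  #9 pop 2: in=⊤ → ⊤ (was 4); enqueue [1]
  #10 pop 0: in=⊤ → ⊤ (no change)
  #11 pop 4: in=⊤ → ⊤ (was 2); enqueue [2,5]
  #12 pop 6: in=3 → 3 (was ⊥); enqueue [0]
  #13 pop 1: in=⊤ → ⊤ (was 3); enqueue [4,6]
  #14 pop 2: in=⊤ → ⊤ (no change)
  #15 pop 5: in=⊤ → ⊤ (no change)
  #16 pop 0: in=⊤ → ⊤ (no change)
  #17 pop 4: in=⊤ → ⊤ (no change)
  #18 pop 6: in=⊤ → ⊤ (was 3); enqueue [0]
  #19 pop 0: in=⊤ → ⊤ (no change)

Fixpoint:
  val[0] = ⊤
  val[1] = ⊤
  val[2] = ⊤
  val[3] = ⊤
  val[4] = ⊤
  val[5] = ⊤
  val[6] = ⊤

⊤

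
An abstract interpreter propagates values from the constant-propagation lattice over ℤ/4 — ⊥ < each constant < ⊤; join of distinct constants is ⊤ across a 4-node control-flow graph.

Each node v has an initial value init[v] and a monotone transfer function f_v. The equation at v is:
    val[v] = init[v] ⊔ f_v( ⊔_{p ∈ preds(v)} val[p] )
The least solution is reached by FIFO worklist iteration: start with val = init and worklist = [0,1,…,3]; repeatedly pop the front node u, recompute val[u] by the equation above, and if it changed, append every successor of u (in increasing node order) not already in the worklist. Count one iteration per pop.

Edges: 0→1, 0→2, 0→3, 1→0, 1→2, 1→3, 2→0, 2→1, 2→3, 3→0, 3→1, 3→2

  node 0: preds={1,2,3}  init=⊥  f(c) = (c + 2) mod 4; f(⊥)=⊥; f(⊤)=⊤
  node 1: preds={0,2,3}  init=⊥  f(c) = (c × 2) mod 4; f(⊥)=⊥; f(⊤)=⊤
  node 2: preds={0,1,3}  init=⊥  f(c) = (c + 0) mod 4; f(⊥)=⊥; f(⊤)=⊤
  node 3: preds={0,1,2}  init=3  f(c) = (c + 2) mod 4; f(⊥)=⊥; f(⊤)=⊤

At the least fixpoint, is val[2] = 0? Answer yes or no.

no

Worklist (8 pops):
  #1 pop 0: in=3 → 1 (was ⊥); enqueue []
  #2 pop 1: in=⊤ → ⊤ (was ⊥); enqueue [0]
  #3 pop 2: in=⊤ → ⊤ (was ⊥); enqueue [1]
  #4 pop 3: in=⊤ → ⊤ (was 3); enqueue [2]
  #5 pop 0: in=⊤ → ⊤ (was 1); enqueue [3]
  #6 pop 1: in=⊤ → ⊤ (no change)
  #7 pop 2: in=⊤ → ⊤ (no change)
  #8 pop 3: in=⊤ → ⊤ (no change)

Fixpoint:
  val[0] = ⊤
  val[1] = ⊤
  val[2] = ⊤
  val[3] = ⊤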